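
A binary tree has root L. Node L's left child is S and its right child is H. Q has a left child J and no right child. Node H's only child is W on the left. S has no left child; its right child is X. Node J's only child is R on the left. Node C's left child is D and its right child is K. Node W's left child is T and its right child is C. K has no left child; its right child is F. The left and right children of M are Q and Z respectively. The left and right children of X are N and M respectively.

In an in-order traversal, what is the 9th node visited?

L

In-order visits the left subtree, then the node, then the right subtree.
At L: go left to S.
  At S: no left child.
  Visit S.
  At S: go right to X.
    At X: go left to N.
      N is a leaf — visit N.
    Visit X.
    At X: go right to M.
      At M: go left to Q.
        At Q: go left to J.
          At J: go left to R.
            R is a leaf — visit R.
          Visit J.
          At J: no right child.
        Visit Q.
        At Q: no right child.
      Visit M.
      At M: go right to Z.
        Z is a leaf — visit Z.
Visit L.
At L: go right to H.
  At H: go left to W.
    At W: go left to T.
      T is a leaf — visit T.
    Visit W.
    At W: go right to C.
      At C: go left to D.
        D is a leaf — visit D.
      Visit C.
      At C: go right to K.
        At K: no left child.
        Visit K.
        At K: go right to F.
          F is a leaf — visit F.
  Visit H.
  At H: no right child.
Full in-order sequence: S, N, X, R, J, Q, M, Z, L, T, W, D, C, K, F, H.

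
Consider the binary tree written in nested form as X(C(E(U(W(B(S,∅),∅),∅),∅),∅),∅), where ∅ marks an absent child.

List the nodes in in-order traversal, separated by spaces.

In-order visits the left subtree, then the node, then the right subtree.
At X: go left to C.
  At C: go left to E.
    At E: go left to U.
      At U: go left to W.
        At W: go left to B.
          At B: go left to S.
            S is a leaf — visit S.
          Visit B.
          At B: no right child.
        Visit W.
        At W: no right child.
      Visit U.
      At U: no right child.
    Visit E.
    At E: no right child.
  Visit C.
  At C: no right child.
Visit X.
At X: no right child.

S B W U E C X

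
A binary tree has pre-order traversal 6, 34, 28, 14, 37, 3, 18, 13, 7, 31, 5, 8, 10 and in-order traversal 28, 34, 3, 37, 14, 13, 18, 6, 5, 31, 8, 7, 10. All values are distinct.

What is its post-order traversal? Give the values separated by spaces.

The first element of pre-order is the root; it splits in-order into left and right subtrees.
Root 6: left subtree has 7 nodes {28, 34, 3, 37, 14, 13, 18}, right has 5 {5, 31, 8, 7, 10}.
  Root 34: left subtree has 1 node {28}, right has 5 {3, 37, 14, 13, 18}.
    Root 14: left subtree has 2 nodes {3, 37}, right has 2 {13, 18}.
      Root 37: left subtree has 1 node {3}, right has 0 { }.
      Root 18: left subtree has 1 node {13}, right has 0 { }.
  Root 7: left subtree has 3 nodes {5, 31, 8}, right has 1 {10}.
    Root 31: left subtree has 1 node {5}, right has 1 {8}.

28 3 37 13 18 14 34 5 8 31 10 7 6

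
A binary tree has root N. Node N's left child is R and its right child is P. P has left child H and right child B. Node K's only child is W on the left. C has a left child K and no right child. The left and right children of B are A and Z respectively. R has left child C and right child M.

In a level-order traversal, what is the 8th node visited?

Level-order visits nodes level by level from the root, left to right within each level.
Level 0: N
Level 1: R, P
Level 2: C, M, H, B
Level 3: K, A, Z
Level 4: W
Full level-order sequence: N, R, P, C, M, H, B, K, A, Z, W.

K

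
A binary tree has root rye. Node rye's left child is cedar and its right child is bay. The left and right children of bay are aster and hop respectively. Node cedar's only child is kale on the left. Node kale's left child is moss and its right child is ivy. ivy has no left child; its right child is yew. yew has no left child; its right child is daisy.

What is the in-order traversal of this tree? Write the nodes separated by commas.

moss, kale, ivy, yew, daisy, cedar, rye, aster, bay, hop

In-order visits the left subtree, then the node, then the right subtree.
At rye: go left to cedar.
  At cedar: go left to kale.
    At kale: go left to moss.
      moss is a leaf — visit moss.
    Visit kale.
    At kale: go right to ivy.
      At ivy: no left child.
      Visit ivy.
      At ivy: go right to yew.
        At yew: no left child.
        Visit yew.
        At yew: go right to daisy.
          daisy is a leaf — visit daisy.
  Visit cedar.
  At cedar: no right child.
Visit rye.
At rye: go right to bay.
  At bay: go left to aster.
    aster is a leaf — visit aster.
  Visit bay.
  At bay: go right to hop.
    hop is a leaf — visit hop.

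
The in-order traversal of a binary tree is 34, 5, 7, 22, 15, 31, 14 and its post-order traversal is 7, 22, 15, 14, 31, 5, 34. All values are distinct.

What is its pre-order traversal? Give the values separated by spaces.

34 5 31 15 22 7 14

The last element of post-order is the root; it splits in-order into left and right subtrees.
Root 34: left subtree has 0 nodes { }, right has 6 {5, 7, 22, 15, 31, 14}.
  Root 5: left subtree has 0 nodes { }, right has 5 {7, 22, 15, 31, 14}.
    Root 31: left subtree has 3 nodes {7, 22, 15}, right has 1 {14}.
      Root 15: left subtree has 2 nodes {7, 22}, right has 0 { }.
        Root 22: left subtree has 1 node {7}, right has 0 { }.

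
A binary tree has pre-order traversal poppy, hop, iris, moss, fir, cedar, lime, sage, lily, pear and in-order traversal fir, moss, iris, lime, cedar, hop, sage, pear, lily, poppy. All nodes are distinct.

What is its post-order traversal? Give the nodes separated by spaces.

The first element of pre-order is the root; it splits in-order into left and right subtrees.
Root poppy: left subtree has 9 nodes {fir, moss, iris, lime, cedar, hop, sage, pear, lily}, right has 0 { }.
  Root hop: left subtree has 5 nodes {fir, moss, iris, lime, cedar}, right has 3 {sage, pear, lily}.
    Root iris: left subtree has 2 nodes {fir, moss}, right has 2 {lime, cedar}.
      Root moss: left subtree has 1 node {fir}, right has 0 { }.
      Root cedar: left subtree has 1 node {lime}, right has 0 { }.
    Root sage: left subtree has 0 nodes { }, right has 2 {pear, lily}.
      Root lily: left subtree has 1 node {pear}, right has 0 { }.

fir moss lime cedar iris pear lily sage hop poppy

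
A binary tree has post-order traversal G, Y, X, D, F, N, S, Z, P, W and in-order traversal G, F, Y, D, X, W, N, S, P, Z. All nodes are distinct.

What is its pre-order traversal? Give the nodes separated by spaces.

The last element of post-order is the root; it splits in-order into left and right subtrees.
Root W: left subtree has 5 nodes {G, F, Y, D, X}, right has 4 {N, S, P, Z}.
  Root F: left subtree has 1 node {G}, right has 3 {Y, D, X}.
    Root D: left subtree has 1 node {Y}, right has 1 {X}.
  Root P: left subtree has 2 nodes {N, S}, right has 1 {Z}.
    Root S: left subtree has 1 node {N}, right has 0 { }.

W F G D Y X P S N Z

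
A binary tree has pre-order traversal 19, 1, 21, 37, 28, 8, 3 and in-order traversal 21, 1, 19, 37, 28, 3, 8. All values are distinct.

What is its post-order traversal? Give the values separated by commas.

21, 1, 3, 8, 28, 37, 19

The first element of pre-order is the root; it splits in-order into left and right subtrees.
Root 19: left subtree has 2 nodes {21, 1}, right has 4 {37, 28, 3, 8}.
  Root 1: left subtree has 1 node {21}, right has 0 { }.
  Root 37: left subtree has 0 nodes { }, right has 3 {28, 3, 8}.
    Root 28: left subtree has 0 nodes { }, right has 2 {3, 8}.
      Root 8: left subtree has 1 node {3}, right has 0 { }.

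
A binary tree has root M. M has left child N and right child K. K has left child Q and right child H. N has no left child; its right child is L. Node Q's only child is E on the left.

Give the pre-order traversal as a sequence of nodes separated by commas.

M, N, L, K, Q, E, H

Pre-order visits the node, then its left subtree, then its right subtree.
Visit M.
At M: go left to N.
  Visit N.
  At N: no left child.
  At N: go right to L.
    L is a leaf — visit L.
At M: go right to K.
  Visit K.
  At K: go left to Q.
    Visit Q.
    At Q: go left to E.
      E is a leaf — visit E.
    At Q: no right child.
  At K: go right to H.
    H is a leaf — visit H.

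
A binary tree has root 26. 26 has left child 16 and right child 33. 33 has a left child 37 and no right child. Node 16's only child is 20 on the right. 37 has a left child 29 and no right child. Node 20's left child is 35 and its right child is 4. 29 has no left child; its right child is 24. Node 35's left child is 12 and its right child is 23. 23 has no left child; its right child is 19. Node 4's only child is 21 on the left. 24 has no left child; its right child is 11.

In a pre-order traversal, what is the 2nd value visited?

16

Pre-order visits the node, then its left subtree, then its right subtree.
Visit 26.
At 26: go left to 16.
  Visit 16.
  At 16: no left child.
  At 16: go right to 20.
    Visit 20.
    At 20: go left to 35.
      Visit 35.
      At 35: go left to 12.
        12 is a leaf — visit 12.
      At 35: go right to 23.
        Visit 23.
        At 23: no left child.
        At 23: go right to 19.
          19 is a leaf — visit 19.
    At 20: go right to 4.
      Visit 4.
      At 4: go left to 21.
        21 is a leaf — visit 21.
      At 4: no right child.
At 26: go right to 33.
  Visit 33.
  At 33: go left to 37.
    Visit 37.
    At 37: go left to 29.
      Visit 29.
      At 29: no left child.
      At 29: go right to 24.
        Visit 24.
        At 24: no left child.
        At 24: go right to 11.
          11 is a leaf — visit 11.
    At 37: no right child.
  At 33: no right child.
Full pre-order sequence: 26, 16, 20, 35, 12, 23, 19, 4, 21, 33, 37, 29, 24, 11.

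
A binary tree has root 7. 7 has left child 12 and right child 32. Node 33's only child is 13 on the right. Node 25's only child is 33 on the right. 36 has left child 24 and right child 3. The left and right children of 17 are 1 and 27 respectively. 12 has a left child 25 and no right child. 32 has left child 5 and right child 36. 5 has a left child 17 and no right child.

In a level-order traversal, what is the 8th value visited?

17

Level-order visits nodes level by level from the root, left to right within each level.
Level 0: 7
Level 1: 12, 32
Level 2: 25, 5, 36
Level 3: 33, 17, 24, 3
Level 4: 13, 1, 27
Full level-order sequence: 7, 12, 32, 25, 5, 36, 33, 17, 24, 3, 13, 1, 27.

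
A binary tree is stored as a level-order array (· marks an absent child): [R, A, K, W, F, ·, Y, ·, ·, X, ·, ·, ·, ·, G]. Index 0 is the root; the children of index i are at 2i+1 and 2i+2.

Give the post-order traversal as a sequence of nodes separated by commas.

W, X, F, A, G, Y, K, R

Post-order visits the left subtree, then the right subtree, then the node.
At R: go left to A.
  At A: go left to W.
    W is a leaf — visit W.
  At A: go right to F.
    At F: go left to X.
      X is a leaf — visit X.
    At F: no right child.
    Visit F.
  Visit A.
At R: go right to K.
  At K: no left child.
  At K: go right to Y.
    At Y: no left child.
    At Y: go right to G.
      G is a leaf — visit G.
    Visit Y.
  Visit K.
Visit R.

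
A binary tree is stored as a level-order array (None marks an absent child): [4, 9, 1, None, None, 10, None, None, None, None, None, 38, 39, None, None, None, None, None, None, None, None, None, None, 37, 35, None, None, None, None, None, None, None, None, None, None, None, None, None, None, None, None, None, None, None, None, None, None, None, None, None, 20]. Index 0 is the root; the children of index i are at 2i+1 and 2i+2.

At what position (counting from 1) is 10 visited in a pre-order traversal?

4

Pre-order visits the node, then its left subtree, then its right subtree.
Visit 4.
At 4: go left to 9.
  9 is a leaf — visit 9.
At 4: go right to 1.
  Visit 1.
  At 1: go left to 10.
    Visit 10.
    At 10: go left to 38.
      Visit 38.
      At 38: go left to 37.
        37 is a leaf — visit 37.
      At 38: go right to 35.
        Visit 35.
        At 35: no left child.
        At 35: go right to 20.
          20 is a leaf — visit 20.
    At 10: go right to 39.
      39 is a leaf — visit 39.
  At 1: no right child.
Full pre-order sequence: 4, 9, 1, 10, 38, 37, 35, 20, 39.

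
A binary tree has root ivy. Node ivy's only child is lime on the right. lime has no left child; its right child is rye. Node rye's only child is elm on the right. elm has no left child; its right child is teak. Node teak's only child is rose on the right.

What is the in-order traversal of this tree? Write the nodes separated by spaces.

ivy lime rye elm teak rose

In-order visits the left subtree, then the node, then the right subtree.
At ivy: no left child.
Visit ivy.
At ivy: go right to lime.
  At lime: no left child.
  Visit lime.
  At lime: go right to rye.
    At rye: no left child.
    Visit rye.
    At rye: go right to elm.
      At elm: no left child.
      Visit elm.
      At elm: go right to teak.
        At teak: no left child.
        Visit teak.
        At teak: go right to rose.
          rose is a leaf — visit rose.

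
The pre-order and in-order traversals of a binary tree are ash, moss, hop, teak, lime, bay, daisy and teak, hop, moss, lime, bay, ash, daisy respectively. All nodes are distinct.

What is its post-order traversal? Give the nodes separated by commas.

The first element of pre-order is the root; it splits in-order into left and right subtrees.
Root ash: left subtree has 5 nodes {teak, hop, moss, lime, bay}, right has 1 {daisy}.
  Root moss: left subtree has 2 nodes {teak, hop}, right has 2 {lime, bay}.
    Root hop: left subtree has 1 node {teak}, right has 0 { }.
    Root lime: left subtree has 0 nodes { }, right has 1 {bay}.

teak, hop, bay, lime, moss, daisy, ash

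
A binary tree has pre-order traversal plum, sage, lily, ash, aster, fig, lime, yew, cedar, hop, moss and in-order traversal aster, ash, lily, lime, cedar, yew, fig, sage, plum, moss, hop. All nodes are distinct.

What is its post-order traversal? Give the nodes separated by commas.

The first element of pre-order is the root; it splits in-order into left and right subtrees.
Root plum: left subtree has 8 nodes {aster, ash, lily, lime, cedar, yew, fig, sage}, right has 2 {moss, hop}.
  Root sage: left subtree has 7 nodes {aster, ash, lily, lime, cedar, yew, fig}, right has 0 { }.
    Root lily: left subtree has 2 nodes {aster, ash}, right has 4 {lime, cedar, yew, fig}.
      Root ash: left subtree has 1 node {aster}, right has 0 { }.
      Root fig: left subtree has 3 nodes {lime, cedar, yew}, right has 0 { }.
        Root lime: left subtree has 0 nodes { }, right has 2 {cedar, yew}.
          Root yew: left subtree has 1 node {cedar}, right has 0 { }.
  Root hop: left subtree has 1 node {moss}, right has 0 { }.

aster, ash, cedar, yew, lime, fig, lily, sage, moss, hop, plum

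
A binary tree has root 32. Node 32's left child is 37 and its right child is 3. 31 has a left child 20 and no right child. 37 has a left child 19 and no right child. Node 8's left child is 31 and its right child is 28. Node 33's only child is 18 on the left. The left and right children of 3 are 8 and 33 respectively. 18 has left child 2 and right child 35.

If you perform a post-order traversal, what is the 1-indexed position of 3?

11

Post-order visits the left subtree, then the right subtree, then the node.
At 32: go left to 37.
  At 37: go left to 19.
    19 is a leaf — visit 19.
  At 37: no right child.
  Visit 37.
At 32: go right to 3.
  At 3: go left to 8.
    At 8: go left to 31.
      At 31: go left to 20.
        20 is a leaf — visit 20.
      At 31: no right child.
      Visit 31.
    At 8: go right to 28.
      28 is a leaf — visit 28.
    Visit 8.
  At 3: go right to 33.
    At 33: go left to 18.
      At 18: go left to 2.
        2 is a leaf — visit 2.
      At 18: go right to 35.
        35 is a leaf — visit 35.
      Visit 18.
    At 33: no right child.
    Visit 33.
  Visit 3.
Visit 32.
Full post-order sequence: 19, 37, 20, 31, 28, 8, 2, 35, 18, 33, 3, 32.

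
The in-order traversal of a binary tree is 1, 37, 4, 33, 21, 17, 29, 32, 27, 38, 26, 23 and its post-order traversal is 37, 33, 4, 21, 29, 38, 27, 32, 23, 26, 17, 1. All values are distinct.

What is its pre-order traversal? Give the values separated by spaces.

1 17 21 4 37 33 26 32 29 27 38 23

The last element of post-order is the root; it splits in-order into left and right subtrees.
Root 1: left subtree has 0 nodes { }, right has 11 {37, 4, 33, 21, 17, 29, 32, 27, 38, 26, 23}.
  Root 17: left subtree has 4 nodes {37, 4, 33, 21}, right has 6 {29, 32, 27, 38, 26, 23}.
    Root 21: left subtree has 3 nodes {37, 4, 33}, right has 0 { }.
      Root 4: left subtree has 1 node {37}, right has 1 {33}.
    Root 26: left subtree has 4 nodes {29, 32, 27, 38}, right has 1 {23}.
      Root 32: left subtree has 1 node {29}, right has 2 {27, 38}.
        Root 27: left subtree has 0 nodes { }, right has 1 {38}.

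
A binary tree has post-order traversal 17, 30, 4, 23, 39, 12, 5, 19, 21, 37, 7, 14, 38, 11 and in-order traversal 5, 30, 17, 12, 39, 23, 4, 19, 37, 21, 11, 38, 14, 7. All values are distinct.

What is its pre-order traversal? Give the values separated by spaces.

The last element of post-order is the root; it splits in-order into left and right subtrees.
Root 11: left subtree has 10 nodes {5, 30, 17, 12, 39, 23, 4, 19, 37, 21}, right has 3 {38, 14, 7}.
  Root 37: left subtree has 8 nodes {5, 30, 17, 12, 39, 23, 4, 19}, right has 1 {21}.
    Root 19: left subtree has 7 nodes {5, 30, 17, 12, 39, 23, 4}, right has 0 { }.
      Root 5: left subtree has 0 nodes { }, right has 6 {30, 17, 12, 39, 23, 4}.
        Root 12: left subtree has 2 nodes {30, 17}, right has 3 {39, 23, 4}.
          Root 30: left subtree has 0 nodes { }, right has 1 {17}.
          Root 39: left subtree has 0 nodes { }, right has 2 {23, 4}.
            Root 23: left subtree has 0 nodes { }, right has 1 {4}.
  Root 38: left subtree has 0 nodes { }, right has 2 {14, 7}.
    Root 14: left subtree has 0 nodes { }, right has 1 {7}.

11 37 19 5 12 30 17 39 23 4 21 38 14 7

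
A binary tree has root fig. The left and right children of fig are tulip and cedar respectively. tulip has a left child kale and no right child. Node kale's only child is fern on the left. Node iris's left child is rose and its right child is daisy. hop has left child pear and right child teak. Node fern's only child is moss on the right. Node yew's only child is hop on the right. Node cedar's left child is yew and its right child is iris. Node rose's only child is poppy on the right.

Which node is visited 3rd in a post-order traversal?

kale

Post-order visits the left subtree, then the right subtree, then the node.
At fig: go left to tulip.
  At tulip: go left to kale.
    At kale: go left to fern.
      At fern: no left child.
      At fern: go right to moss.
        moss is a leaf — visit moss.
      Visit fern.
    At kale: no right child.
    Visit kale.
  At tulip: no right child.
  Visit tulip.
At fig: go right to cedar.
  At cedar: go left to yew.
    At yew: no left child.
    At yew: go right to hop.
      At hop: go left to pear.
        pear is a leaf — visit pear.
      At hop: go right to teak.
        teak is a leaf — visit teak.
      Visit hop.
    Visit yew.
  At cedar: go right to iris.
    At iris: go left to rose.
      At rose: no left child.
      At rose: go right to poppy.
        poppy is a leaf — visit poppy.
      Visit rose.
    At iris: go right to daisy.
      daisy is a leaf — visit daisy.
    Visit iris.
  Visit cedar.
Visit fig.
Full post-order sequence: moss, fern, kale, tulip, pear, teak, hop, yew, poppy, rose, daisy, iris, cedar, fig.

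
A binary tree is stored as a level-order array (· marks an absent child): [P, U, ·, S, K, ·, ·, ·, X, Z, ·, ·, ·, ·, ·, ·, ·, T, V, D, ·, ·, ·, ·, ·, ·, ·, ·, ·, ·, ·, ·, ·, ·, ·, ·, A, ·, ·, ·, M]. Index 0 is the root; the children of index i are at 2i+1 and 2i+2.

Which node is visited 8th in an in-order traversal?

In-order visits the left subtree, then the node, then the right subtree.
At P: go left to U.
  At U: go left to S.
    At S: no left child.
    Visit S.
    At S: go right to X.
      At X: go left to T.
        At T: no left child.
        Visit T.
        At T: go right to A.
          A is a leaf — visit A.
      Visit X.
      At X: go right to V.
        V is a leaf — visit V.
  Visit U.
  At U: go right to K.
    At K: go left to Z.
      At Z: go left to D.
        At D: no left child.
        Visit D.
        At D: go right to M.
          M is a leaf — visit M.
      Visit Z.
      At Z: no right child.
    Visit K.
    At K: no right child.
Visit P.
At P: no right child.
Full in-order sequence: S, T, A, X, V, U, D, M, Z, K, P.

M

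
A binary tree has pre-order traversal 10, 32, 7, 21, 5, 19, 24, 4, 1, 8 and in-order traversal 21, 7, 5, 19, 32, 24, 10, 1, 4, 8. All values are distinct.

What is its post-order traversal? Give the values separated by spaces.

The first element of pre-order is the root; it splits in-order into left and right subtrees.
Root 10: left subtree has 6 nodes {21, 7, 5, 19, 32, 24}, right has 3 {1, 4, 8}.
  Root 32: left subtree has 4 nodes {21, 7, 5, 19}, right has 1 {24}.
    Root 7: left subtree has 1 node {21}, right has 2 {5, 19}.
      Root 5: left subtree has 0 nodes { }, right has 1 {19}.
  Root 4: left subtree has 1 node {1}, right has 1 {8}.

21 19 5 7 24 32 1 8 4 10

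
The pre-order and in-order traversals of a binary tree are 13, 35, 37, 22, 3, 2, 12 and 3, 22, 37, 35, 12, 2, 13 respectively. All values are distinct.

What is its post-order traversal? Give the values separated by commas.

3, 22, 37, 12, 2, 35, 13

The first element of pre-order is the root; it splits in-order into left and right subtrees.
Root 13: left subtree has 6 nodes {3, 22, 37, 35, 12, 2}, right has 0 { }.
  Root 35: left subtree has 3 nodes {3, 22, 37}, right has 2 {12, 2}.
    Root 37: left subtree has 2 nodes {3, 22}, right has 0 { }.
      Root 22: left subtree has 1 node {3}, right has 0 { }.
    Root 2: left subtree has 1 node {12}, right has 0 { }.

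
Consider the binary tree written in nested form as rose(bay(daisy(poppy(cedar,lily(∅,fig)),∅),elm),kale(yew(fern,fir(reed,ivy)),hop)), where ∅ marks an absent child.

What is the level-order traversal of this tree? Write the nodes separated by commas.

rose, bay, kale, daisy, elm, yew, hop, poppy, fern, fir, cedar, lily, reed, ivy, fig

Level-order visits nodes level by level from the root, left to right within each level.
Level 0: rose
Level 1: bay, kale
Level 2: daisy, elm, yew, hop
Level 3: poppy, fern, fir
Level 4: cedar, lily, reed, ivy
Level 5: fig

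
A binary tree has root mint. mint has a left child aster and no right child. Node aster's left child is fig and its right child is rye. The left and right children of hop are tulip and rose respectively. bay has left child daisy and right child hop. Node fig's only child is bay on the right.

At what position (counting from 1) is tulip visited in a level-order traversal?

8

Level-order visits nodes level by level from the root, left to right within each level.
Level 0: mint
Level 1: aster
Level 2: fig, rye
Level 3: bay
Level 4: daisy, hop
Level 5: tulip, rose
Full level-order sequence: mint, aster, fig, rye, bay, daisy, hop, tulip, rose.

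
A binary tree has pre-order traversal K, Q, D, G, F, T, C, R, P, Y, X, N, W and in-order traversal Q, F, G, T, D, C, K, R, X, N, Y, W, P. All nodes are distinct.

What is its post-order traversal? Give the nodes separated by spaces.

F T G C D Q N X W Y P R K

The first element of pre-order is the root; it splits in-order into left and right subtrees.
Root K: left subtree has 6 nodes {Q, F, G, T, D, C}, right has 6 {R, X, N, Y, W, P}.
  Root Q: left subtree has 0 nodes { }, right has 5 {F, G, T, D, C}.
    Root D: left subtree has 3 nodes {F, G, T}, right has 1 {C}.
      Root G: left subtree has 1 node {F}, right has 1 {T}.
  Root R: left subtree has 0 nodes { }, right has 5 {X, N, Y, W, P}.
    Root P: left subtree has 4 nodes {X, N, Y, W}, right has 0 { }.
      Root Y: left subtree has 2 nodes {X, N}, right has 1 {W}.
        Root X: left subtree has 0 nodes { }, right has 1 {N}.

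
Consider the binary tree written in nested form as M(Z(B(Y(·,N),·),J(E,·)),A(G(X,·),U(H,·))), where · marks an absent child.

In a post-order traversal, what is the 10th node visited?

U

Post-order visits the left subtree, then the right subtree, then the node.
At M: go left to Z.
  At Z: go left to B.
    At B: go left to Y.
      At Y: no left child.
      At Y: go right to N.
        N is a leaf — visit N.
      Visit Y.
    At B: no right child.
    Visit B.
  At Z: go right to J.
    At J: go left to E.
      E is a leaf — visit E.
    At J: no right child.
    Visit J.
  Visit Z.
At M: go right to A.
  At A: go left to G.
    At G: go left to X.
      X is a leaf — visit X.
    At G: no right child.
    Visit G.
  At A: go right to U.
    At U: go left to H.
      H is a leaf — visit H.
    At U: no right child.
    Visit U.
  Visit A.
Visit M.
Full post-order sequence: N, Y, B, E, J, Z, X, G, H, U, A, M.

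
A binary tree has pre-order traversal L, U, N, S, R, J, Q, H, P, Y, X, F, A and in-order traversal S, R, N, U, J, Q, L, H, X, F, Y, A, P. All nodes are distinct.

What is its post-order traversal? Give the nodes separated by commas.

The first element of pre-order is the root; it splits in-order into left and right subtrees.
Root L: left subtree has 6 nodes {S, R, N, U, J, Q}, right has 6 {H, X, F, Y, A, P}.
  Root U: left subtree has 3 nodes {S, R, N}, right has 2 {J, Q}.
    Root N: left subtree has 2 nodes {S, R}, right has 0 { }.
      Root S: left subtree has 0 nodes { }, right has 1 {R}.
    Root J: left subtree has 0 nodes { }, right has 1 {Q}.
  Root H: left subtree has 0 nodes { }, right has 5 {X, F, Y, A, P}.
    Root P: left subtree has 4 nodes {X, F, Y, A}, right has 0 { }.
      Root Y: left subtree has 2 nodes {X, F}, right has 1 {A}.
        Root X: left subtree has 0 nodes { }, right has 1 {F}.

R, S, N, Q, J, U, F, X, A, Y, P, H, L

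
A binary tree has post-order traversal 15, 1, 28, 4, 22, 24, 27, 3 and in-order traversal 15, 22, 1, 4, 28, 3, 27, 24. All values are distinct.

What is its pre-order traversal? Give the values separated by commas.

The last element of post-order is the root; it splits in-order into left and right subtrees.
Root 3: left subtree has 5 nodes {15, 22, 1, 4, 28}, right has 2 {27, 24}.
  Root 22: left subtree has 1 node {15}, right has 3 {1, 4, 28}.
    Root 4: left subtree has 1 node {1}, right has 1 {28}.
  Root 27: left subtree has 0 nodes { }, right has 1 {24}.

3, 22, 15, 4, 1, 28, 27, 24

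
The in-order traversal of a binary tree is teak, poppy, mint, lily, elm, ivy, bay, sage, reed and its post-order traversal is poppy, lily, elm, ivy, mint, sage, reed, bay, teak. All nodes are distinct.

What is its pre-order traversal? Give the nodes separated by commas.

The last element of post-order is the root; it splits in-order into left and right subtrees.
Root teak: left subtree has 0 nodes { }, right has 8 {poppy, mint, lily, elm, ivy, bay, sage, reed}.
  Root bay: left subtree has 5 nodes {poppy, mint, lily, elm, ivy}, right has 2 {sage, reed}.
    Root mint: left subtree has 1 node {poppy}, right has 3 {lily, elm, ivy}.
      Root ivy: left subtree has 2 nodes {lily, elm}, right has 0 { }.
        Root elm: left subtree has 1 node {lily}, right has 0 { }.
    Root reed: left subtree has 1 node {sage}, right has 0 { }.

teak, bay, mint, poppy, ivy, elm, lily, reed, sage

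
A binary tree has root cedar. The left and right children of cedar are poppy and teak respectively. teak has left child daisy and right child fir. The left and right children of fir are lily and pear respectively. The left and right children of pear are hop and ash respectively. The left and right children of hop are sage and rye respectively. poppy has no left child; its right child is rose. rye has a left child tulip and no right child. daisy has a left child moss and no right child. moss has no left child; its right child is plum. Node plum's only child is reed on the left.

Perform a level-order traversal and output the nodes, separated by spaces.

Level-order visits nodes level by level from the root, left to right within each level.
Level 0: cedar
Level 1: poppy, teak
Level 2: rose, daisy, fir
Level 3: moss, lily, pear
Level 4: plum, hop, ash
Level 5: reed, sage, rye
Level 6: tulip

cedar poppy teak rose daisy fir moss lily pear plum hop ash reed sage rye tulip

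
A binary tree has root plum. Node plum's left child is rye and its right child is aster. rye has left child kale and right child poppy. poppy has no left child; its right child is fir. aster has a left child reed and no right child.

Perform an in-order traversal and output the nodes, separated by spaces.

In-order visits the left subtree, then the node, then the right subtree.
At plum: go left to rye.
  At rye: go left to kale.
    kale is a leaf — visit kale.
  Visit rye.
  At rye: go right to poppy.
    At poppy: no left child.
    Visit poppy.
    At poppy: go right to fir.
      fir is a leaf — visit fir.
Visit plum.
At plum: go right to aster.
  At aster: go left to reed.
    reed is a leaf — visit reed.
  Visit aster.
  At aster: no right child.

kale rye poppy fir plum reed aster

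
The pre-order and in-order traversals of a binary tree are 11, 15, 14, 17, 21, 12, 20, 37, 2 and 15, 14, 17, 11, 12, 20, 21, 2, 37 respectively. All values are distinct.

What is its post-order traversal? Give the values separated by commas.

The first element of pre-order is the root; it splits in-order into left and right subtrees.
Root 11: left subtree has 3 nodes {15, 14, 17}, right has 5 {12, 20, 21, 2, 37}.
  Root 15: left subtree has 0 nodes { }, right has 2 {14, 17}.
    Root 14: left subtree has 0 nodes { }, right has 1 {17}.
  Root 21: left subtree has 2 nodes {12, 20}, right has 2 {2, 37}.
    Root 12: left subtree has 0 nodes { }, right has 1 {20}.
    Root 37: left subtree has 1 node {2}, right has 0 { }.

17, 14, 15, 20, 12, 2, 37, 21, 11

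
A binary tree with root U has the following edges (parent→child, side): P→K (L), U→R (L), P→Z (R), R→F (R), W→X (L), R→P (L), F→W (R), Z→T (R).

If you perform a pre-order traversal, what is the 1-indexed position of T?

Pre-order visits the node, then its left subtree, then its right subtree.
Visit U.
At U: go left to R.
  Visit R.
  At R: go left to P.
    Visit P.
    At P: go left to K.
      K is a leaf — visit K.
    At P: go right to Z.
      Visit Z.
      At Z: no left child.
      At Z: go right to T.
        T is a leaf — visit T.
  At R: go right to F.
    Visit F.
    At F: no left child.
    At F: go right to W.
      Visit W.
      At W: go left to X.
        X is a leaf — visit X.
      At W: no right child.
At U: no right child.
Full pre-order sequence: U, R, P, K, Z, T, F, W, X.

6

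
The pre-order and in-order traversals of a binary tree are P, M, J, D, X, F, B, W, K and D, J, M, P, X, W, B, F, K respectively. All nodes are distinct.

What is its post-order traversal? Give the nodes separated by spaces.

The first element of pre-order is the root; it splits in-order into left and right subtrees.
Root P: left subtree has 3 nodes {D, J, M}, right has 5 {X, W, B, F, K}.
  Root M: left subtree has 2 nodes {D, J}, right has 0 { }.
    Root J: left subtree has 1 node {D}, right has 0 { }.
  Root X: left subtree has 0 nodes { }, right has 4 {W, B, F, K}.
    Root F: left subtree has 2 nodes {W, B}, right has 1 {K}.
      Root B: left subtree has 1 node {W}, right has 0 { }.

D J M W B K F X P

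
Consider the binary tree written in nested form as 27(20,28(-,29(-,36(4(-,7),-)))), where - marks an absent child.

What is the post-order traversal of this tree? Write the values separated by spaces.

20 7 4 36 29 28 27

Post-order visits the left subtree, then the right subtree, then the node.
At 27: go left to 20.
  20 is a leaf — visit 20.
At 27: go right to 28.
  At 28: no left child.
  At 28: go right to 29.
    At 29: no left child.
    At 29: go right to 36.
      At 36: go left to 4.
        At 4: no left child.
        At 4: go right to 7.
          7 is a leaf — visit 7.
        Visit 4.
      At 36: no right child.
      Visit 36.
    Visit 29.
  Visit 28.
Visit 27.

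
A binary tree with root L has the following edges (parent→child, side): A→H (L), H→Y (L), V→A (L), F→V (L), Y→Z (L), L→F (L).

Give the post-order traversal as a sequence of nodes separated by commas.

Z, Y, H, A, V, F, L

Post-order visits the left subtree, then the right subtree, then the node.
At L: go left to F.
  At F: go left to V.
    At V: go left to A.
      At A: go left to H.
        At H: go left to Y.
          At Y: go left to Z.
            Z is a leaf — visit Z.
          At Y: no right child.
          Visit Y.
        At H: no right child.
        Visit H.
      At A: no right child.
      Visit A.
    At V: no right child.
    Visit V.
  At F: no right child.
  Visit F.
At L: no right child.
Visit L.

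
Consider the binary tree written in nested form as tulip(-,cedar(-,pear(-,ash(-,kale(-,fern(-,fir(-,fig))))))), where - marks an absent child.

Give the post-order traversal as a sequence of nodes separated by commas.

fig, fir, fern, kale, ash, pear, cedar, tulip

Post-order visits the left subtree, then the right subtree, then the node.
At tulip: no left child.
At tulip: go right to cedar.
  At cedar: no left child.
  At cedar: go right to pear.
    At pear: no left child.
    At pear: go right to ash.
      At ash: no left child.
      At ash: go right to kale.
        At kale: no left child.
        At kale: go right to fern.
          At fern: no left child.
          At fern: go right to fir.
            At fir: no left child.
            At fir: go right to fig.
              fig is a leaf — visit fig.
            Visit fir.
          Visit fern.
        Visit kale.
      Visit ash.
    Visit pear.
  Visit cedar.
Visit tulip.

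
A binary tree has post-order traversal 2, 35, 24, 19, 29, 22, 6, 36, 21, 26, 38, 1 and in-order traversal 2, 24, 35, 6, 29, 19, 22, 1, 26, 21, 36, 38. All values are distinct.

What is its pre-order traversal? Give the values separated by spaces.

The last element of post-order is the root; it splits in-order into left and right subtrees.
Root 1: left subtree has 7 nodes {2, 24, 35, 6, 29, 19, 22}, right has 4 {26, 21, 36, 38}.
  Root 6: left subtree has 3 nodes {2, 24, 35}, right has 3 {29, 19, 22}.
    Root 24: left subtree has 1 node {2}, right has 1 {35}.
    Root 22: left subtree has 2 nodes {29, 19}, right has 0 { }.
      Root 29: left subtree has 0 nodes { }, right has 1 {19}.
  Root 38: left subtree has 3 nodes {26, 21, 36}, right has 0 { }.
    Root 26: left subtree has 0 nodes { }, right has 2 {21, 36}.
      Root 21: left subtree has 0 nodes { }, right has 1 {36}.

1 6 24 2 35 22 29 19 38 26 21 36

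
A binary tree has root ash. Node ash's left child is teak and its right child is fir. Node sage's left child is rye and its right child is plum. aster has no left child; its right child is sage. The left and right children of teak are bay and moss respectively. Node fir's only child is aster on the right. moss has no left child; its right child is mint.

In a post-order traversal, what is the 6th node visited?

Post-order visits the left subtree, then the right subtree, then the node.
At ash: go left to teak.
  At teak: go left to bay.
    bay is a leaf — visit bay.
  At teak: go right to moss.
    At moss: no left child.
    At moss: go right to mint.
      mint is a leaf — visit mint.
    Visit moss.
  Visit teak.
At ash: go right to fir.
  At fir: no left child.
  At fir: go right to aster.
    At aster: no left child.
    At aster: go right to sage.
      At sage: go left to rye.
        rye is a leaf — visit rye.
      At sage: go right to plum.
        plum is a leaf — visit plum.
      Visit sage.
    Visit aster.
  Visit fir.
Visit ash.
Full post-order sequence: bay, mint, moss, teak, rye, plum, sage, aster, fir, ash.

plum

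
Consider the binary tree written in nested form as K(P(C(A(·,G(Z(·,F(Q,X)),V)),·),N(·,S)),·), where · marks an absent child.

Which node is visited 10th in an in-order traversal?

N

In-order visits the left subtree, then the node, then the right subtree.
At K: go left to P.
  At P: go left to C.
    At C: go left to A.
      At A: no left child.
      Visit A.
      At A: go right to G.
        At G: go left to Z.
          At Z: no left child.
          Visit Z.
          At Z: go right to F.
            At F: go left to Q.
              Q is a leaf — visit Q.
            Visit F.
            At F: go right to X.
              X is a leaf — visit X.
        Visit G.
        At G: go right to V.
          V is a leaf — visit V.
    Visit C.
    At C: no right child.
  Visit P.
  At P: go right to N.
    At N: no left child.
    Visit N.
    At N: go right to S.
      S is a leaf — visit S.
Visit K.
At K: no right child.
Full in-order sequence: A, Z, Q, F, X, G, V, C, P, N, S, K.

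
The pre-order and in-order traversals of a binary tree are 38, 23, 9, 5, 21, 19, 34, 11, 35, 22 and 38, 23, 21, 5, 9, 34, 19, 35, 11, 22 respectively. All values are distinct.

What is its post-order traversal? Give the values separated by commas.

The first element of pre-order is the root; it splits in-order into left and right subtrees.
Root 38: left subtree has 0 nodes { }, right has 9 {23, 21, 5, 9, 34, 19, 35, 11, 22}.
  Root 23: left subtree has 0 nodes { }, right has 8 {21, 5, 9, 34, 19, 35, 11, 22}.
    Root 9: left subtree has 2 nodes {21, 5}, right has 5 {34, 19, 35, 11, 22}.
      Root 5: left subtree has 1 node {21}, right has 0 { }.
      Root 19: left subtree has 1 node {34}, right has 3 {35, 11, 22}.
        Root 11: left subtree has 1 node {35}, right has 1 {22}.

21, 5, 34, 35, 22, 11, 19, 9, 23, 38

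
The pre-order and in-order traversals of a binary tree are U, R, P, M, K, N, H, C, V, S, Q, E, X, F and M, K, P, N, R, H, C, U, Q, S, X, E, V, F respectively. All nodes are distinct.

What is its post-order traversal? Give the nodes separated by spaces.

The first element of pre-order is the root; it splits in-order into left and right subtrees.
Root U: left subtree has 7 nodes {M, K, P, N, R, H, C}, right has 6 {Q, S, X, E, V, F}.
  Root R: left subtree has 4 nodes {M, K, P, N}, right has 2 {H, C}.
    Root P: left subtree has 2 nodes {M, K}, right has 1 {N}.
      Root M: left subtree has 0 nodes { }, right has 1 {K}.
    Root H: left subtree has 0 nodes { }, right has 1 {C}.
  Root V: left subtree has 4 nodes {Q, S, X, E}, right has 1 {F}.
    Root S: left subtree has 1 node {Q}, right has 2 {X, E}.
      Root E: left subtree has 1 node {X}, right has 0 { }.

K M N P C H R Q X E S F V U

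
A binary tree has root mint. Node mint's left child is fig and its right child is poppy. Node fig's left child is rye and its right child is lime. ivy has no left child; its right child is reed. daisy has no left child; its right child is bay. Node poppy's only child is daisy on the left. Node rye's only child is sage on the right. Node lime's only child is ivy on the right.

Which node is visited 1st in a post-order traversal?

Post-order visits the left subtree, then the right subtree, then the node.
At mint: go left to fig.
  At fig: go left to rye.
    At rye: no left child.
    At rye: go right to sage.
      sage is a leaf — visit sage.
    Visit rye.
  At fig: go right to lime.
    At lime: no left child.
    At lime: go right to ivy.
      At ivy: no left child.
      At ivy: go right to reed.
        reed is a leaf — visit reed.
      Visit ivy.
    Visit lime.
  Visit fig.
At mint: go right to poppy.
  At poppy: go left to daisy.
    At daisy: no left child.
    At daisy: go right to bay.
      bay is a leaf — visit bay.
    Visit daisy.
  At poppy: no right child.
  Visit poppy.
Visit mint.
Full post-order sequence: sage, rye, reed, ivy, lime, fig, bay, daisy, poppy, mint.

sage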